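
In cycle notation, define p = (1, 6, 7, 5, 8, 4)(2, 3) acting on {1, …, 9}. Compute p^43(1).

6

1 lies in the 6-cycle (1, 6, 7, 5, 8, 4).
On a 6-cycle, p^6 is the identity, so p^43 = p^1 there (43 ≡ 1 mod 6).
Advancing 1 step from 1: 1 → 6.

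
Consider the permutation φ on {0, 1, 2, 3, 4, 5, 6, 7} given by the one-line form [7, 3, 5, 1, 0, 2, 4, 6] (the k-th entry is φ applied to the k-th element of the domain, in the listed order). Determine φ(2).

5

2 is element number 3 of the domain, and entry number 3 of the one-line form is 5, so φ(2) = 5.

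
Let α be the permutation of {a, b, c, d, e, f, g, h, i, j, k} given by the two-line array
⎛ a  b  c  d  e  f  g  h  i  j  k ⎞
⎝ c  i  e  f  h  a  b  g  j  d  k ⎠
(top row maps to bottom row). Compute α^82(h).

b

Tracing h → g → … returns to h after 10 steps, so h lies in a 10-cycle (a, c, e, h, g, b, i, j, d, f).
Powers repeat with period 10 on this cycle, and 82 mod 10 = 2, so α^82(h) = α^2(h).
Stepping 2 places around the cycle: h → g → b.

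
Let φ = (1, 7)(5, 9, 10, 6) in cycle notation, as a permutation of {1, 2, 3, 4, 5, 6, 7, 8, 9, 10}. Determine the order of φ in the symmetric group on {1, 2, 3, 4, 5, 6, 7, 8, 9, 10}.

The cycle type of φ is (4, 2, 1, 1, 1, 1).
The order is lcm(4, 2) = 4.

4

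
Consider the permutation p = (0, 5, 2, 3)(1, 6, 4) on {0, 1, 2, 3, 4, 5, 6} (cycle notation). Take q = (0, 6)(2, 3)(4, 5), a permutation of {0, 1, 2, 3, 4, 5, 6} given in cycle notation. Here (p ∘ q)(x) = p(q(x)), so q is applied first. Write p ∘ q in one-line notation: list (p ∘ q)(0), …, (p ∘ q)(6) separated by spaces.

Chase each element through q then p: 0 → 6 → 4; 1 → 1 → 6; 2 → 3 → 0; 3 → 2 → 3; 4 → 5 → 2; 5 → 4 → 1; 6 → 0 → 5.
Collecting the images, p ∘ q = [4 6 0 3 2 1 5].

4 6 0 3 2 1 5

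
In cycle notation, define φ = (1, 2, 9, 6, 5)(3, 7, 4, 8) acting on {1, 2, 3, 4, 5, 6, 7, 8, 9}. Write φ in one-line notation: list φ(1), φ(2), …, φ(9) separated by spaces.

Image by image: 1→2, 2→9, 3→7, 4→8, 5→1, 6→5, 7→4, 8→3, 9→6.
Listing these in domain order gives 2 9 7 8 1 5 4 3 6.

2 9 7 8 1 5 4 3 6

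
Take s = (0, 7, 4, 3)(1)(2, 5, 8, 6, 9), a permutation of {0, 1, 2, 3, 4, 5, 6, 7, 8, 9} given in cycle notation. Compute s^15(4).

4 lies in the 4-cycle (0, 7, 4, 3).
Powers repeat with period 4 on this cycle, and 15 mod 4 = 3, so s^15(4) = s^3(4).
Stepping 3 places around the cycle: 4 → 3 → 0 → 7.

7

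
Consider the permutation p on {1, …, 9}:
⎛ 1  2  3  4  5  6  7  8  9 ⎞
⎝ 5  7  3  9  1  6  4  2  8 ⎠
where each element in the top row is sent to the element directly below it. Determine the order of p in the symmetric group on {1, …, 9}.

Decomposing into disjoint cycles gives cycle lengths 5, 2, 1, 1.
Since disjoint cycles commute, ord(p) = lcm(5, 2) = 10.

10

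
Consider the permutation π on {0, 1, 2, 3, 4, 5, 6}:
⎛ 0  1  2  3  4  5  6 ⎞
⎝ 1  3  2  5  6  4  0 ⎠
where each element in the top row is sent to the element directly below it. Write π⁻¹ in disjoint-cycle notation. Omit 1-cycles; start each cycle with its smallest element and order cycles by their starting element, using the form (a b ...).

(0 6 4 5 3 1)

The cycle decomposition of π is (0 1 3 5 4 6).
The inverse reverses every cycle; in canonical form, π⁻¹ = (0 6 4 5 3 1).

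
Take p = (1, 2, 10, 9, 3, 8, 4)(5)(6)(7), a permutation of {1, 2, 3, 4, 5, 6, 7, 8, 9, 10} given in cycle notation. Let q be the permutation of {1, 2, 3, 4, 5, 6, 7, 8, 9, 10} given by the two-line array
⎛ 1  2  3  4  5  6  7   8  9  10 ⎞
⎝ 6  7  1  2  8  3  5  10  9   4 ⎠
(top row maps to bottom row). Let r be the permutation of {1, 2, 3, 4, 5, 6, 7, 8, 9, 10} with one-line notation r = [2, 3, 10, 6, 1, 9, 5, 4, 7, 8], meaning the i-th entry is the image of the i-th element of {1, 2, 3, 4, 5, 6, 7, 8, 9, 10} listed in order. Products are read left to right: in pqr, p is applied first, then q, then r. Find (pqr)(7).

1

Chase 7: p(7) = 7; q(7) = 5; r(5) = 1. Hence (pqr)(7) = 1.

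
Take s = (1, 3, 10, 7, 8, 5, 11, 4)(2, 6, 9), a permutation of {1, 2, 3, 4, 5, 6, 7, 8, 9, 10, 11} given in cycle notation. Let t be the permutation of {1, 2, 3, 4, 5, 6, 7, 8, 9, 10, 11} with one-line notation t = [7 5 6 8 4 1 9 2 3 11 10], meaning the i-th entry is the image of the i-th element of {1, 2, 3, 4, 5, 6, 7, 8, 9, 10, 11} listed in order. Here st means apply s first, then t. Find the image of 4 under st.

7

(st)(4) = t(s(4)). s(4) = 1, then t(1) = 7. So (st)(4) = 7.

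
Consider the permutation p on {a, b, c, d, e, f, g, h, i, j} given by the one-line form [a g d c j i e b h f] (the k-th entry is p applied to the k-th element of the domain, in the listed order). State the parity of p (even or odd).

In disjoint-cycle form the cycle lengths are 7, 2, 1.
A cycle of length ℓ contributes ℓ−1 transpositions, so p is a product of 6 + 1 = 7 transpositions — odd.

odd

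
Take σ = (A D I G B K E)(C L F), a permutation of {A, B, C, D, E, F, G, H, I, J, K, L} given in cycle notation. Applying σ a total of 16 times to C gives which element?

C lies in the 3-cycle (C L F).
Since the cycle has length 3, σ^16 acts on it the same as σ^1 (16 mod 3 = 1).
Stepping 1 place around the cycle: C → L.

L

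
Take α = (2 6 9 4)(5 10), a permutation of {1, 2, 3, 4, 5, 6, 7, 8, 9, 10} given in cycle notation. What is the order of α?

The disjoint cycles have lengths 4, 2, 1, 1, 1, 1.
Since disjoint cycles commute, ord(α) = lcm(4, 2) = 4.

4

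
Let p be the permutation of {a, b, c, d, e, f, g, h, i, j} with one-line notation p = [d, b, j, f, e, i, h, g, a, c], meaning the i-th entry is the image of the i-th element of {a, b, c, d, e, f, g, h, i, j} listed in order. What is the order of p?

The disjoint-cycle form of p has cycle lengths 4, 2, 2, 1, 1.
The order of p is the least common multiple of its cycle lengths: lcm(4, 2, 2) = 4.

4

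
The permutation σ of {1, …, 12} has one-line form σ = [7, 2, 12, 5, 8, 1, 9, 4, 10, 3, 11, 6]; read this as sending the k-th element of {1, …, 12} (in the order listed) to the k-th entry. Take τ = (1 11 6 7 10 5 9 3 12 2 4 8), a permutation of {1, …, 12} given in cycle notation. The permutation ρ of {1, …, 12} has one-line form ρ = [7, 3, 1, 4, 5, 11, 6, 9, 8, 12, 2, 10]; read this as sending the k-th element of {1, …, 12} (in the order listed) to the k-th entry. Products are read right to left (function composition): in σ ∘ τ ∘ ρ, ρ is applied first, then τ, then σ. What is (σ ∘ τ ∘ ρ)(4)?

4

Chase 4: ρ(4) = 4; τ(4) = 8; σ(8) = 4. Hence (σ ∘ τ ∘ ρ)(4) = 4.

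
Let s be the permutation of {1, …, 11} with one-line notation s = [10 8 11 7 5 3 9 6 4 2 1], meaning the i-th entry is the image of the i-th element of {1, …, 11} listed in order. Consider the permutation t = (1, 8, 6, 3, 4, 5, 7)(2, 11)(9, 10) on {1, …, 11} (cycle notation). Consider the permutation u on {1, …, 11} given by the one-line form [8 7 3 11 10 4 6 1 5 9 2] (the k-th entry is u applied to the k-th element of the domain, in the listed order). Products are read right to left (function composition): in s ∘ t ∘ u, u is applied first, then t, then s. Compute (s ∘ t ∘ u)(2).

10

Chase 2: u(2) = 7; t(7) = 1; s(1) = 10. Hence (s ∘ t ∘ u)(2) = 10.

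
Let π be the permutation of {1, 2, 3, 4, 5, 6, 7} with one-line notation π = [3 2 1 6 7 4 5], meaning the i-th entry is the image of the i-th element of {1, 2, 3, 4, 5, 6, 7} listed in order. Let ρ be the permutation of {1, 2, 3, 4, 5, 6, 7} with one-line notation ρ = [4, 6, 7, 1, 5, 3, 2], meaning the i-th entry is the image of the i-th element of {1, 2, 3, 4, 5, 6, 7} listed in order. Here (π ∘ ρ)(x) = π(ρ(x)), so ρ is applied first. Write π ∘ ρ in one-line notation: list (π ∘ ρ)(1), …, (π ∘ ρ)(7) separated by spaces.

(π ∘ ρ)(x) = π(ρ(x)). Computing each image: π(ρ(1)) = π(4) = 6, π(ρ(2)) = π(6) = 4, π(ρ(3)) = π(7) = 5, π(ρ(4)) = π(1) = 3, π(ρ(5)) = π(5) = 7, π(ρ(6)) = π(3) = 1, π(ρ(7)) = π(2) = 2.
Hence π ∘ ρ = [6 4 5 3 7 1 2].

6 4 5 3 7 1 2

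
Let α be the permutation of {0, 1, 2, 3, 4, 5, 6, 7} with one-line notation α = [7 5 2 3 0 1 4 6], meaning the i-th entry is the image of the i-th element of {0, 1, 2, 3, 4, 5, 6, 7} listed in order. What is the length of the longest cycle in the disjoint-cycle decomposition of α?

Decomposing into disjoint cycles gives (0, 7, 6, 4)(1, 5); the longest has length 4.

4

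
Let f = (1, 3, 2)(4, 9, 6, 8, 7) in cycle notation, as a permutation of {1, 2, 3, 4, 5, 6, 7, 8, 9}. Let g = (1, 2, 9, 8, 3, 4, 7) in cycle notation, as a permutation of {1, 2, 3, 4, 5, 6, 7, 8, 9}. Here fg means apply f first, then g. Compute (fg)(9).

(fg)(9) = g(f(9)). f(9) = 6, then g(6) = 6. So (fg)(9) = 6.

6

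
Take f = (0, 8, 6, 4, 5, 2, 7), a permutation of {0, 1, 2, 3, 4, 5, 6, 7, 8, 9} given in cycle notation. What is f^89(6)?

6 lies in the 7-cycle (0, 8, 6, 4, 5, 2, 7).
On a 7-cycle, f^7 is the identity, so f^89 = f^5 there (89 ≡ 5 mod 7).
Stepping 5 places around the cycle: 6 → 4 → 5 → 2 → 7 → 0.

0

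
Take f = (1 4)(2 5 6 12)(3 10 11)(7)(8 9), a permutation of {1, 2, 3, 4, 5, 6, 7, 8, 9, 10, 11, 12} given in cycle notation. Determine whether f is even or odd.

The cycle lengths are 4, 3, 2, 2, 1.
A cycle of length ℓ contributes ℓ−1 transpositions, so f is a product of 3 + 2 + 1 + 1 = 7 transpositions — odd.

odd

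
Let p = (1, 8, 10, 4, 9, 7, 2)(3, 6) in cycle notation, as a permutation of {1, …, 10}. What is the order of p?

14

The disjoint cycles have lengths 7, 2, 1.
Since disjoint cycles commute, ord(p) = lcm(7, 2) = 14.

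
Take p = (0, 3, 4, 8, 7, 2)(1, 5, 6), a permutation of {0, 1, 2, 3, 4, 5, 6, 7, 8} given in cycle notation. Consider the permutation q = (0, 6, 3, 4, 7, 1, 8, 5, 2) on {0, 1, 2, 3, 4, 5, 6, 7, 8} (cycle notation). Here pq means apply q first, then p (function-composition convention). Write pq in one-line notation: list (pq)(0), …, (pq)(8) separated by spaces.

1 7 3 8 2 0 4 5 6

(pq)(x) = p(q(x)). Computing each image: p(q(0)) = p(6) = 1, p(q(1)) = p(8) = 7, p(q(2)) = p(0) = 3, p(q(3)) = p(4) = 8, p(q(4)) = p(7) = 2, p(q(5)) = p(2) = 0, p(q(6)) = p(3) = 4, p(q(7)) = p(1) = 5, p(q(8)) = p(5) = 6.
Hence pq = [1 7 3 8 2 0 4 5 6].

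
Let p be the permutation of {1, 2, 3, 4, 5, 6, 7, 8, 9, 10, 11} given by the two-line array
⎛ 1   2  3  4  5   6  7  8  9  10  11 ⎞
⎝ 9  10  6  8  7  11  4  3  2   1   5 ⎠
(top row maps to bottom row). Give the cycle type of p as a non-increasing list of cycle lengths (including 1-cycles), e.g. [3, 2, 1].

The disjoint cycles are (1 9 2 10)(3 6 11 5 7 4 8), with lengths 7, 4 in non-increasing order.

[7, 4]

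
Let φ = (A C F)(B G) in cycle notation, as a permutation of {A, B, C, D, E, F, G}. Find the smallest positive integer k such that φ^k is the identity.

6

The disjoint cycles have lengths 3, 2, 1, 1.
Since disjoint cycles commute, ord(φ) = lcm(3, 2) = 6.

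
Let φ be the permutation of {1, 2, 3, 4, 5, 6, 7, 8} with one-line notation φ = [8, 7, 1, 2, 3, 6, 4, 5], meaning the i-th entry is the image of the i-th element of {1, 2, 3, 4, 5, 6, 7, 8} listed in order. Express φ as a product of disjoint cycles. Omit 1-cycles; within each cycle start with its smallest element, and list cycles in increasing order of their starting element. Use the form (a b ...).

From 1: 1 → 8 → 5 → 3 → 1, closing the cycle (1 8 5 3).
Repeating from the next unused element and collecting all non-trivial cycles gives (1 8 5 3)(2 7 4).

(1 8 5 3)(2 7 4)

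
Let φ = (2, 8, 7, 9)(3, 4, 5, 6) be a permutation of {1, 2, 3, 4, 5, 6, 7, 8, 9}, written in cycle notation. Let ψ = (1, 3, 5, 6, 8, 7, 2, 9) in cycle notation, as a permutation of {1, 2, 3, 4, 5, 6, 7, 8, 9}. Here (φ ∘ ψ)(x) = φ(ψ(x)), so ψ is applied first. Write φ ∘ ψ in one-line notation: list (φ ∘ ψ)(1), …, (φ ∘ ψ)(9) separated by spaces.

4 2 6 5 3 7 8 9 1

Chase each element through ψ then φ: 1 → 3 → 4; 2 → 9 → 2; 3 → 5 → 6; 4 → 4 → 5; 5 → 6 → 3; 6 → 8 → 7; 7 → 2 → 8; 8 → 7 → 9; 9 → 1 → 1.
So φ ∘ ψ in one-line form is 4 2 6 5 3 7 8 9 1.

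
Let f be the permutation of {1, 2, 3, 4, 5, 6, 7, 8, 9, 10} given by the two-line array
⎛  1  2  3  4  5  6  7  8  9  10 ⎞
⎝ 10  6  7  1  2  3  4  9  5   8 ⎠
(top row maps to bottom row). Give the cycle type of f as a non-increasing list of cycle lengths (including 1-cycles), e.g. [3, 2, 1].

[10]

The disjoint cycles are (1 10 8 9 5 2 6 3 7 4), with lengths 10 in non-increasing order.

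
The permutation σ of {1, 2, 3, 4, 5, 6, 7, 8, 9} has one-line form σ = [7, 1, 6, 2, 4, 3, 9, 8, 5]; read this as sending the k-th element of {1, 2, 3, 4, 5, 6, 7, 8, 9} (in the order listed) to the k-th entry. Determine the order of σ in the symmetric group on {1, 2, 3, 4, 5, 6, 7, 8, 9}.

Writing σ as disjoint cycles, the cycle lengths are 6, 2, 1.
The order is lcm(6, 2) = 6.

6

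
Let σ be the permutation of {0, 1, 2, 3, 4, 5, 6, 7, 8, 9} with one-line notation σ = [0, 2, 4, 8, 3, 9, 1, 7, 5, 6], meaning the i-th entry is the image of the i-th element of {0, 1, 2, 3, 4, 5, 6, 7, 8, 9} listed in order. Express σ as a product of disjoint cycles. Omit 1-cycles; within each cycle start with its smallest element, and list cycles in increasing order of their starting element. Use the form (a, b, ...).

(1, 2, 4, 3, 8, 5, 9, 6)

From 1: 1 → 2 → 4 → 3 → 8 → 5 → 9 → 6 → 1, closing the cycle (1, 2, 4, 3, 8, 5, 9, 6).
Continuing from each remaining unvisited element yields (1, 2, 4, 3, 8, 5, 9, 6).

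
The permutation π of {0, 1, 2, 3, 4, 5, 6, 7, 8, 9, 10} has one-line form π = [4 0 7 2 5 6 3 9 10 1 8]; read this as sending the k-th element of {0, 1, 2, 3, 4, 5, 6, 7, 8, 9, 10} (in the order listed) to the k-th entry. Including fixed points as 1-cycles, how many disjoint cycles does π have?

The cycle decomposition is (0 4 5 6 3 2 7 9 1)(8 10), which has 2 cycles (counting 1-cycles).

2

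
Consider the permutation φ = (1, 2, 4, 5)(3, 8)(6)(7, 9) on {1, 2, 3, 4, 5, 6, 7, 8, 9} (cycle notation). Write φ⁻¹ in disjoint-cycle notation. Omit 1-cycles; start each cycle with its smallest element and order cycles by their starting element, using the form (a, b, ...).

If φ sends a → b within a cycle, φ⁻¹ sends b → a; equivalently, reverse each cycle.
After reversing and putting each cycle's least element first, φ⁻¹ = (1, 5, 4, 2)(3, 8)(7, 9).

(1, 5, 4, 2)(3, 8)(7, 9)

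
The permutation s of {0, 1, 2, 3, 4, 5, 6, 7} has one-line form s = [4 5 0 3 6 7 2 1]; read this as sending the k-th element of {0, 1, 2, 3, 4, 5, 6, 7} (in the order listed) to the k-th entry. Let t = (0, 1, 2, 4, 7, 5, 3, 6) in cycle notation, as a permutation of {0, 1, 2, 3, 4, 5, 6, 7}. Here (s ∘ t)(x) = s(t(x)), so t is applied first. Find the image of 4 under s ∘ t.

t(4) = 7, then s(7) = 1; composing gives (s ∘ t)(4) = 1.

1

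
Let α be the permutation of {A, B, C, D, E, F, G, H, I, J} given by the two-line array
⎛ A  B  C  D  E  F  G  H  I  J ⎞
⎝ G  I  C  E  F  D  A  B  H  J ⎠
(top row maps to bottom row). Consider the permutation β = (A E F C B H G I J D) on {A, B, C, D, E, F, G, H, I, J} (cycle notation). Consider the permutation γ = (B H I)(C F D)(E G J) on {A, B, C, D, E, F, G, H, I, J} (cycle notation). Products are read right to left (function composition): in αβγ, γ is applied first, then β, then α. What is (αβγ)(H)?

J

Apply the permutations in order: γ(H) = I, then β(I) = J, then α(J) = J. So (αβγ)(H) = J.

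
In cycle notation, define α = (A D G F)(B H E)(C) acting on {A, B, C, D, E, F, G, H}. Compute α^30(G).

G lies in the 4-cycle (A D G F).
Powers repeat with period 4 on this cycle, and 30 mod 4 = 2, so α^30(G) = α^2(G).
Advancing 2 steps from G: G → F → A.

A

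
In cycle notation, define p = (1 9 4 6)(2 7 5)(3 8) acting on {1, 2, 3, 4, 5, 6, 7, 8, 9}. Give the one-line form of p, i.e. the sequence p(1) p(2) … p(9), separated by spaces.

9 7 8 6 2 1 5 3 4

Reading each image from the cycles: 1↦9, 2↦7, 3↦8, 4↦6, 5↦2, 6↦1, 7↦5, 8↦3, 9↦4.
Listing these in domain order gives 9 7 8 6 2 1 5 3 4.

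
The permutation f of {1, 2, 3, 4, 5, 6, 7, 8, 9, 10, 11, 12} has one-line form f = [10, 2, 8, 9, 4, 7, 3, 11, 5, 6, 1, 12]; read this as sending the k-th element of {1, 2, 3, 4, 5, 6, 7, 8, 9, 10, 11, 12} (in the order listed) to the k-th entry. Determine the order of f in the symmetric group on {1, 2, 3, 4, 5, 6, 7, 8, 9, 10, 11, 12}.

Decomposing into disjoint cycles gives cycle lengths 7, 3, 1, 1.
The order is lcm(7, 3) = 21.

21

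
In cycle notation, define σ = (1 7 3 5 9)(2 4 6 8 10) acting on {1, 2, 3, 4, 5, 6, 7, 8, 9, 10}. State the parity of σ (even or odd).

even

The cycle lengths are 5, 5.
A cycle of length ℓ contributes ℓ−1 transpositions, so σ is a product of 4 + 4 = 8 transpositions — even.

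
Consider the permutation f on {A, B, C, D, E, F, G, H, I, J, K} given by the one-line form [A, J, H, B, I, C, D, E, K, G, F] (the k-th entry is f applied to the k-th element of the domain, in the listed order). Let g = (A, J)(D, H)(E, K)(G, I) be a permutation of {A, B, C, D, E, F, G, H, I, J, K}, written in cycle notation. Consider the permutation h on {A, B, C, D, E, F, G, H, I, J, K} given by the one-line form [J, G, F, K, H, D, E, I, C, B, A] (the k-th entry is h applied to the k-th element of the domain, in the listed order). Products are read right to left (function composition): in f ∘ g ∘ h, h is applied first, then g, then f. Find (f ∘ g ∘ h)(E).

Apply the permutations in order: h(E) = H, then g(H) = D, then f(D) = B. So (f ∘ g ∘ h)(E) = B.

B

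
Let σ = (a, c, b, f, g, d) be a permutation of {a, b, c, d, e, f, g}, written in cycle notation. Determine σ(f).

g

f appears in (a, c, b, f, g, d); the next entry (wrapping around) is g.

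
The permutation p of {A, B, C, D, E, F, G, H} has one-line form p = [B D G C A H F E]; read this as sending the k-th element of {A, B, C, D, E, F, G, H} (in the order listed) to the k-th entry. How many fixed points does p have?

No element satisfies p(x) = x, so there are 0 fixed points.

0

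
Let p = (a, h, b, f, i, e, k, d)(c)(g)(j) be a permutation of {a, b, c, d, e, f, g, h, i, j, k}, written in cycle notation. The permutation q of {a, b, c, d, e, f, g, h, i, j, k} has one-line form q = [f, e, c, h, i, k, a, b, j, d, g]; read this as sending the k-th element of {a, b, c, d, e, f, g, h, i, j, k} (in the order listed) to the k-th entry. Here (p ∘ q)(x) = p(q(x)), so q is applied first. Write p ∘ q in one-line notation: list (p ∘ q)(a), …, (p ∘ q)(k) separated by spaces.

i k c b e d h f j a g

(p ∘ q)(x) = p(q(x)). Computing each image: p(q(a)) = p(f) = i, p(q(b)) = p(e) = k, p(q(c)) = p(c) = c, p(q(d)) = p(h) = b, p(q(e)) = p(i) = e, p(q(f)) = p(k) = d, p(q(g)) = p(a) = h, p(q(h)) = p(b) = f, p(q(i)) = p(j) = j, p(q(j)) = p(d) = a, p(q(k)) = p(g) = g.
Hence p ∘ q = [i k c b e d h f j a g].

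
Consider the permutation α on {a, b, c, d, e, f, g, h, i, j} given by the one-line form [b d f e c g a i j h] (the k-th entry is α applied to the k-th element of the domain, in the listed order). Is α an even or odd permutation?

In disjoint-cycle form the cycle lengths are 7, 3.
A cycle is odd iff its length is even; α has 0 even-length cycles, so sgn(α) = (−1)^0 and α is even.

even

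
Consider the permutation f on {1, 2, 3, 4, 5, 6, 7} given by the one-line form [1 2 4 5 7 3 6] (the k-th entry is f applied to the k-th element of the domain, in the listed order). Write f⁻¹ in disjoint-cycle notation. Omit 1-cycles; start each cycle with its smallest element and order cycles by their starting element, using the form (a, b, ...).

First write f in disjoint cycles: (3, 4, 5, 7, 6).
Reversing each cycle (and rotating so the smallest element leads) gives f⁻¹ = (3, 6, 7, 5, 4).

(3, 6, 7, 5, 4)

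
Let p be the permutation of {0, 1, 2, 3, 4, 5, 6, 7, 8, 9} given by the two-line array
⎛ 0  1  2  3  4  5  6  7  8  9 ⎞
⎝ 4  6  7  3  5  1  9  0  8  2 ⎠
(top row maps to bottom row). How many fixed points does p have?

2

The fixed points (elements with p(x) = x) are {3, 8}, so there are 2.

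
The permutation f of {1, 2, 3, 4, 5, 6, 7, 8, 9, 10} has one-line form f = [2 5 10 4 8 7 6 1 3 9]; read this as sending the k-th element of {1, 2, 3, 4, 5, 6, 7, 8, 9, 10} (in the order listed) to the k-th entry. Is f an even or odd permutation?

In disjoint-cycle form the cycle lengths are 4, 3, 2, 1.
A cycle of length ℓ contributes ℓ−1 transpositions, so f is a product of 3 + 2 + 1 = 6 transpositions — even.

even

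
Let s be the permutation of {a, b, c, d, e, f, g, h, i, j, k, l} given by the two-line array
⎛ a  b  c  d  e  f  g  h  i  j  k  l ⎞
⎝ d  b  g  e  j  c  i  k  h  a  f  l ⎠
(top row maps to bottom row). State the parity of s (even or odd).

even

In disjoint-cycle form the cycle lengths are 6, 4, 1, 1.
A cycle of length ℓ contributes ℓ−1 transpositions, so s is a product of 5 + 3 = 8 transpositions — even.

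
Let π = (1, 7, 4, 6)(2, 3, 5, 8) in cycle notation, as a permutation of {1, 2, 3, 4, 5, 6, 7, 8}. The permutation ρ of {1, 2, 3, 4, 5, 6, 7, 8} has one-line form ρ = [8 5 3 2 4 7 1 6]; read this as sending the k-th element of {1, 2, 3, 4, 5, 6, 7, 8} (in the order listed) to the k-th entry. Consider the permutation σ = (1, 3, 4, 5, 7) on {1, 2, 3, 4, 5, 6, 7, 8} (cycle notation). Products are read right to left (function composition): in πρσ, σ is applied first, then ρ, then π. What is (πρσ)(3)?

3

Chase 3: σ(3) = 4; ρ(4) = 2; π(2) = 3. Hence (πρσ)(3) = 3.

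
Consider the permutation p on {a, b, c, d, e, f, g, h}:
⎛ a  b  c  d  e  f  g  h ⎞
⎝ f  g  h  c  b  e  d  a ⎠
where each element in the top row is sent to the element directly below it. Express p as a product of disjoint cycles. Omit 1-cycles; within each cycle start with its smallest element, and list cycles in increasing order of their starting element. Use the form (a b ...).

From a: a → f → e → b → g → d → c → h → a, closing the cycle (a f e b g d c h).
Continuing from each remaining unvisited element yields (a f e b g d c h).

(a f e b g d c h)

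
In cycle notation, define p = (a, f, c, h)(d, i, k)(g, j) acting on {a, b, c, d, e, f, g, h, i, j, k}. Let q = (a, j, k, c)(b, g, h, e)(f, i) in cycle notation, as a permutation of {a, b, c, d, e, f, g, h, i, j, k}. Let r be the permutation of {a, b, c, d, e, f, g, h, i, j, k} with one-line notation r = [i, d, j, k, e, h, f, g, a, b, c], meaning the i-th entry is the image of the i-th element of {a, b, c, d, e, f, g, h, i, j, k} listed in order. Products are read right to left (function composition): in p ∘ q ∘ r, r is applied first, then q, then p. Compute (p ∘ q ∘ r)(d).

h

(p ∘ q ∘ r)(d) = p(q(r(d))). r(d) = k, then q(k) = c, then p(c) = h, so the result is h.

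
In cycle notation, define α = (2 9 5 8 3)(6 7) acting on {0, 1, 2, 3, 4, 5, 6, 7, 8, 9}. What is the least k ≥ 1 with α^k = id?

The cycle type of α is (5, 2, 1, 1, 1).
The order of α is the least common multiple of its cycle lengths: lcm(5, 2) = 10.

10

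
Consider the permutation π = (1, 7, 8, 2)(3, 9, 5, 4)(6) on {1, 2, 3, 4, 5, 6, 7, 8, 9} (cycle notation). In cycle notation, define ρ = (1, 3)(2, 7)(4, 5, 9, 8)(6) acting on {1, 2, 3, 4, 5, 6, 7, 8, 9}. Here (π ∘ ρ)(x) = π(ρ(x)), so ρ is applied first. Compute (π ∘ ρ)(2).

ρ(2) = 7, then π(7) = 8; composing gives (π ∘ ρ)(2) = 8.

8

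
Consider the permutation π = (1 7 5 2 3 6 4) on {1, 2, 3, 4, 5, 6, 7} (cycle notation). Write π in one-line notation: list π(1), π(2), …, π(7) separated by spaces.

Image by image: 1→7, 2→3, 3→6, 4→1, 5→2, 6→4, 7→5.
Listing these in domain order gives 7 3 6 1 2 4 5.

7 3 6 1 2 4 5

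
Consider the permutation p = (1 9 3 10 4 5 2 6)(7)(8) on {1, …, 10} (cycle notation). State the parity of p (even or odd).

The cycle lengths are 8, 1, 1.
A cycle of length ℓ contributes ℓ−1 transpositions, so p is a product of 7 transpositions — odd.

odd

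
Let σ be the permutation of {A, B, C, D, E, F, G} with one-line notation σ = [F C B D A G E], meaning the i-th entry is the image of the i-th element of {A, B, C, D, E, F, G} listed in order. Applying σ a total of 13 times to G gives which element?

E

Tracing G → E → … returns to G after 4 steps, so G lies in a 4-cycle (A F G E).
Powers repeat with period 4 on this cycle, and 13 mod 4 = 1, so σ^13(G) = σ^1(G).
Advancing 1 step from G: G → E.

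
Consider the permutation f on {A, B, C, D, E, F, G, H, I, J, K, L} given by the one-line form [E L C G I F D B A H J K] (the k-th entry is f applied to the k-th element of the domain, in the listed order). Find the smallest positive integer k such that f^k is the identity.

The disjoint-cycle form of f has cycle lengths 5, 3, 2, 1, 1.
The order is lcm(5, 3, 2) = 30.

30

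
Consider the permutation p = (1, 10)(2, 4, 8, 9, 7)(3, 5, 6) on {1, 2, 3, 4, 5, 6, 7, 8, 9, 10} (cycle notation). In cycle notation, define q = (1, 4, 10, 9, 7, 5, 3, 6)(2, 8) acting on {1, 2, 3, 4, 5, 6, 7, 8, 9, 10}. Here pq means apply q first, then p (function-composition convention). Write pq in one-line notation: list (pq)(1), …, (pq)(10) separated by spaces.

8 9 3 1 5 10 6 4 2 7

Chase each element through q then p: 1 → 4 → 8; 2 → 8 → 9; 3 → 6 → 3; 4 → 10 → 1; 5 → 3 → 5; 6 → 1 → 10; 7 → 5 → 6; 8 → 2 → 4; 9 → 7 → 2; 10 → 9 → 7.
Collecting the images, pq = [8 9 3 1 5 10 6 4 2 7].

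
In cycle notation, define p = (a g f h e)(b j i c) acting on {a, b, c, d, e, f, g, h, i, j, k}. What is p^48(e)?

f

e lies in the 5-cycle (a g f h e).
On a 5-cycle, p^5 is the identity, so p^48 = p^3 there (48 ≡ 3 mod 5).
Advancing 3 steps from e: e → a → g → f.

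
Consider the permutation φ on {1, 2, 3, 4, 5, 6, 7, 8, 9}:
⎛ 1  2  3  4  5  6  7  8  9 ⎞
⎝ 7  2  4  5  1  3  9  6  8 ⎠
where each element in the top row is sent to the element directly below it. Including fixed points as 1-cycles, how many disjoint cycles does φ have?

2

The cycle decomposition is (1, 7, 9, 8, 6, 3, 4, 5)(2), which has 2 cycles (counting 1-cycles).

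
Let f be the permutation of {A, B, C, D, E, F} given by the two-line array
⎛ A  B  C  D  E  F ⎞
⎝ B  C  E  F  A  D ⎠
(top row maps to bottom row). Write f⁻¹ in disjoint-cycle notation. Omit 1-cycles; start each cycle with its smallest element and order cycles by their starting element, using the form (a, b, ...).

The cycle decomposition of f is (A, B, C, E)(D, F).
Reversing each cycle (and rotating so the smallest element leads) gives f⁻¹ = (A, E, C, B)(D, F).

(A, E, C, B)(D, F)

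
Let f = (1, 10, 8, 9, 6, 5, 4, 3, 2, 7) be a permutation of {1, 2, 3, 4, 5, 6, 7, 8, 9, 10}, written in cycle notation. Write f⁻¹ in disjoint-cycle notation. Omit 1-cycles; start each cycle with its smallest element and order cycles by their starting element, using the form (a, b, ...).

(1, 7, 2, 3, 4, 5, 6, 9, 8, 10)

The inverse reverses each cycle.
After reversing and putting each cycle's least element first, f⁻¹ = (1, 7, 2, 3, 4, 5, 6, 9, 8, 10).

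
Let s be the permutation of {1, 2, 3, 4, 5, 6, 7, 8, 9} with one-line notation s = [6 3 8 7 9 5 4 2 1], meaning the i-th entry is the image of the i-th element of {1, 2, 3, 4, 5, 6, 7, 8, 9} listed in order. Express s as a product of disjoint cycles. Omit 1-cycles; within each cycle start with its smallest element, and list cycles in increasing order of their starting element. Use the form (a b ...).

(1 6 5 9)(2 3 8)(4 7)

Start at 1 and follow images: 1 → 6 → 5 → 9 → 1, giving the cycle (1 6 5 9).
Continuing from each remaining unvisited element yields (1 6 5 9)(2 3 8)(4 7).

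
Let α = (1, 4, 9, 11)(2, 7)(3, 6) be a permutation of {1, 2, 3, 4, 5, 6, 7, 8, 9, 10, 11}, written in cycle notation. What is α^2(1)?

9

1 lies in the 4-cycle (1, 4, 9, 11).
Stepping 2 places around the cycle: 1 → 4 → 9.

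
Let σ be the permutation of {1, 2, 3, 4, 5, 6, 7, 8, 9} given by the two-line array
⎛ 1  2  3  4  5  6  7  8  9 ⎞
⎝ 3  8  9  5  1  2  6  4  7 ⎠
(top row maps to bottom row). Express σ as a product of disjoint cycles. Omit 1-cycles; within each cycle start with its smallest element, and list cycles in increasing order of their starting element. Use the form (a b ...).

Iterating σ from 1 gives 1 → 3 → 9 → 7 → 6 → 2 → 8 → 4 → 5 → 1; that is the 9-cycle (1 3 9 7 6 2 8 4 5).
Continuing from each remaining unvisited element yields (1 3 9 7 6 2 8 4 5).

(1 3 9 7 6 2 8 4 5)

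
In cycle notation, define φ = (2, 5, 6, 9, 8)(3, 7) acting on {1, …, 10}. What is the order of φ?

The disjoint cycles have lengths 5, 2, 1, 1, 1.
The order of φ is the least common multiple of its cycle lengths: lcm(5, 2) = 10.

10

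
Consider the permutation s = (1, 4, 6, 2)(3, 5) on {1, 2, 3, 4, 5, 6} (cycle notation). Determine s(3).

5

3 appears in (3, 5); the next entry (wrapping around) is 5.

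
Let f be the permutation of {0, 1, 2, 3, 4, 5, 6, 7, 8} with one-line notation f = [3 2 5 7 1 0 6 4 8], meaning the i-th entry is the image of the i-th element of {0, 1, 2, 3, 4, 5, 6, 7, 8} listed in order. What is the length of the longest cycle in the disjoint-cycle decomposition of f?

Decomposing into disjoint cycles gives (0 3 7 4 1 2 5); the longest has length 7.

7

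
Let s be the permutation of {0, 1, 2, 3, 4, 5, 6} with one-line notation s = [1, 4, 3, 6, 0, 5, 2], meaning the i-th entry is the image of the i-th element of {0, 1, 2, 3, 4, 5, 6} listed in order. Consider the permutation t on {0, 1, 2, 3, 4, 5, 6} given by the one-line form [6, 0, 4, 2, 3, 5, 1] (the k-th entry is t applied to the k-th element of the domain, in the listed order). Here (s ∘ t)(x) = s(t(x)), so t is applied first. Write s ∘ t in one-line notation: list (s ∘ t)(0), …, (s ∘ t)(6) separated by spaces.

2 1 0 3 6 5 4

Chase each element through t then s: 0 → 6 → 2; 1 → 0 → 1; 2 → 4 → 0; 3 → 2 → 3; 4 → 3 → 6; 5 → 5 → 5; 6 → 1 → 4.
So s ∘ t in one-line form is 2 1 0 3 6 5 4.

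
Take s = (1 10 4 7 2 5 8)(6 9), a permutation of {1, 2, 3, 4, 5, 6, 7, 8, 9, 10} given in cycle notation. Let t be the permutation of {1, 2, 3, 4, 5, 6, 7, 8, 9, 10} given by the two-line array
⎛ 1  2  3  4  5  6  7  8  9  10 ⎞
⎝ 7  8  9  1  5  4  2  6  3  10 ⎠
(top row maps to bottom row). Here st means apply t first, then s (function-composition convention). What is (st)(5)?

(st)(5) = s(t(5)). t(5) = 5, then s(5) = 8. So (st)(5) = 8.

8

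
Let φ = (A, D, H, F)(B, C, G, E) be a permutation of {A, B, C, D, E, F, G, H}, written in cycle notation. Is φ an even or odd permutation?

The cycle lengths are 4, 4.
A cycle of length ℓ contributes ℓ−1 transpositions, so φ is a product of 3 + 3 = 6 transpositions — even.

even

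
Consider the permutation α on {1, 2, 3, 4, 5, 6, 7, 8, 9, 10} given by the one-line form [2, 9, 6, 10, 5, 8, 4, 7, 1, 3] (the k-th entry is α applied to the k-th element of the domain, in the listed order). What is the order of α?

Writing α as disjoint cycles, the cycle lengths are 6, 3, 1.
The order of α is the least common multiple of its cycle lengths: lcm(6, 3) = 6.

6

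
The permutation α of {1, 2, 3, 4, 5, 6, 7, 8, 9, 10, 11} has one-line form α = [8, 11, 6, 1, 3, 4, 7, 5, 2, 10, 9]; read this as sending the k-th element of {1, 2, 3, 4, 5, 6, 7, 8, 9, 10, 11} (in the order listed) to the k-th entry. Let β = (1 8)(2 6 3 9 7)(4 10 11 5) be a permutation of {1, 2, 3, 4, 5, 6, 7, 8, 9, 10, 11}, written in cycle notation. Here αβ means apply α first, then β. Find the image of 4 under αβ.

8

(αβ)(4) = β(α(4)). α(4) = 1, then β(1) = 8. So (αβ)(4) = 8.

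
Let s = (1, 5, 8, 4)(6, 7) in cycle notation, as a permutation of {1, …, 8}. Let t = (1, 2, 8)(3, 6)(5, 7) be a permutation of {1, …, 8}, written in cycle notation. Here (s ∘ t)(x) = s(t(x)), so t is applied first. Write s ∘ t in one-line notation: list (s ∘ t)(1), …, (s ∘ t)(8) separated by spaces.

For each element, apply t then s: 1 → 2 → 2; 2 → 8 → 4; 3 → 6 → 7; 4 → 4 → 1; 5 → 7 → 6; 6 → 3 → 3; 7 → 5 → 8; 8 → 1 → 5.
Collecting the images, s ∘ t = [2 4 7 1 6 3 8 5].

2 4 7 1 6 3 8 5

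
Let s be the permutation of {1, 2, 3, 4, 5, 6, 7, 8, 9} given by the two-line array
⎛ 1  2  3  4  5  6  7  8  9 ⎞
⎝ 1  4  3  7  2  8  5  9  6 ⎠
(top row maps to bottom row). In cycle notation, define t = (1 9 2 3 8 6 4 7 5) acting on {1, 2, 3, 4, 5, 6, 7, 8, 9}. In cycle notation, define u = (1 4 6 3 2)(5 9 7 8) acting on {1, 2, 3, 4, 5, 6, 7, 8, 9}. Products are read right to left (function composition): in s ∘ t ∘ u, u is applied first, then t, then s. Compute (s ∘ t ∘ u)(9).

Chase 9: u(9) = 7; t(7) = 5; s(5) = 2. Hence (s ∘ t ∘ u)(9) = 2.

2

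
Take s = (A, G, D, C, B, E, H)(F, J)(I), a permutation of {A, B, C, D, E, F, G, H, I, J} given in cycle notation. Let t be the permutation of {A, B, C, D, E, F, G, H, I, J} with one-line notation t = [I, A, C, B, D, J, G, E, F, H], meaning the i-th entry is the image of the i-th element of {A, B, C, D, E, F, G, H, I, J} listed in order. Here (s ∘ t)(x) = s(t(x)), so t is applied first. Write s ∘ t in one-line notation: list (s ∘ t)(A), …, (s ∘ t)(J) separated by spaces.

(s ∘ t)(x) = s(t(x)). Computing each image: s(t(A)) = s(I) = I, s(t(B)) = s(A) = G, s(t(C)) = s(C) = B, s(t(D)) = s(B) = E, s(t(E)) = s(D) = C, s(t(F)) = s(J) = F, s(t(G)) = s(G) = D, s(t(H)) = s(E) = H, s(t(I)) = s(F) = J, s(t(J)) = s(H) = A.
Hence s ∘ t = [I G B E C F D H J A].

I G B E C F D H J A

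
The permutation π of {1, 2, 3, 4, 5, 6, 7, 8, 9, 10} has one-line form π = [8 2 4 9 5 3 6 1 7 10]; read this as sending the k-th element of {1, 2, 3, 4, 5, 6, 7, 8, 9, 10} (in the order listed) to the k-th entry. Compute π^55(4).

Tracing 4 → 9 → … returns to 4 after 5 steps, so 4 lies in a 5-cycle (3 4 9 7 6).
On a 5-cycle, π^5 is the identity, so π^55 = π^0 there (55 ≡ 0 mod 5).
So π^55(4) = 4.

4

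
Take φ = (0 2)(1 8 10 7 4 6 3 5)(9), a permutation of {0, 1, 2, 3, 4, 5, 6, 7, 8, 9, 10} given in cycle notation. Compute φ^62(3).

4

3 lies in the 8-cycle (1 8 10 7 4 6 3 5).
Powers repeat with period 8 on this cycle, and 62 mod 8 = 6, so φ^62(3) = φ^6(3).
Stepping 6 places around the cycle: 3 → 5 → 1 → 8 → 10 → 7 → 4.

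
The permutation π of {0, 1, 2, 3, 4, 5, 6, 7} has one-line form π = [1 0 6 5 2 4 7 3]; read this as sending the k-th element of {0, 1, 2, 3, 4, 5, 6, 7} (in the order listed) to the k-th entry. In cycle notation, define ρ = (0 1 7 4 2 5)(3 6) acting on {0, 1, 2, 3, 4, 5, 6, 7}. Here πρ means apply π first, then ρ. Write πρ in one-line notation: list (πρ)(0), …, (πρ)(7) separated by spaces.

7 1 3 0 5 2 4 6

(πρ)(x) = ρ(π(x)). Computing each image: ρ(π(0)) = ρ(1) = 7, ρ(π(1)) = ρ(0) = 1, ρ(π(2)) = ρ(6) = 3, ρ(π(3)) = ρ(5) = 0, ρ(π(4)) = ρ(2) = 5, ρ(π(5)) = ρ(4) = 2, ρ(π(6)) = ρ(7) = 4, ρ(π(7)) = ρ(3) = 6.
Hence πρ = [7 1 3 0 5 2 4 6].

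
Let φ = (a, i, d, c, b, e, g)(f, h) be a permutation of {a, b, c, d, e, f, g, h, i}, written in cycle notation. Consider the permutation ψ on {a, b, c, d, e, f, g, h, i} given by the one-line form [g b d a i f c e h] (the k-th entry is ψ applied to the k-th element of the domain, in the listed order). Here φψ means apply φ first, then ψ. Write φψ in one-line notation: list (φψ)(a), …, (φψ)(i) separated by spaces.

h i b d c e g f a

(φψ)(x) = ψ(φ(x)). Computing each image: ψ(φ(a)) = ψ(i) = h, ψ(φ(b)) = ψ(e) = i, ψ(φ(c)) = ψ(b) = b, ψ(φ(d)) = ψ(c) = d, ψ(φ(e)) = ψ(g) = c, ψ(φ(f)) = ψ(h) = e, ψ(φ(g)) = ψ(a) = g, ψ(φ(h)) = ψ(f) = f, ψ(φ(i)) = ψ(d) = a.
Hence φψ = [h i b d c e g f a].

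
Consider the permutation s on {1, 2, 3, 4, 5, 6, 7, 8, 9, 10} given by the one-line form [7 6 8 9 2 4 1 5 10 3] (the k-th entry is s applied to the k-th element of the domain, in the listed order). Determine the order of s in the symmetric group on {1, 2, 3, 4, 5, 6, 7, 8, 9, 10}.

Decomposing into disjoint cycles gives cycle lengths 8, 2.
Since disjoint cycles commute, ord(s) = lcm(8, 2) = 8.

8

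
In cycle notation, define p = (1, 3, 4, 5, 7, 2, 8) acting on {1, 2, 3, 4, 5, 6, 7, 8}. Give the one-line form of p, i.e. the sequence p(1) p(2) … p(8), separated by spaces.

3 8 4 5 7 6 2 1

Image by image: 1→3, 2→8, 3→4, 4→5, 5→7, 6→6, 7→2, 8→1.
Listing these in domain order gives 3 8 4 5 7 6 2 1.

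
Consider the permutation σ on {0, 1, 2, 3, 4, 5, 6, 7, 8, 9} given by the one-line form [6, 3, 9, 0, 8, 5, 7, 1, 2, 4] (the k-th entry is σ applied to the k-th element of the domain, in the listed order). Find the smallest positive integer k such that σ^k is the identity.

Decomposing into disjoint cycles gives cycle lengths 5, 4, 1.
The order of σ is the least common multiple of its cycle lengths: lcm(5, 4) = 20.

20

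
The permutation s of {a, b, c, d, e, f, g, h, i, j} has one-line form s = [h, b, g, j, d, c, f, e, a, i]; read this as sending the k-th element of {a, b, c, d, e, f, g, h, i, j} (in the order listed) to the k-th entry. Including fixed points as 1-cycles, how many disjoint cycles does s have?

The cycle decomposition is (a, h, e, d, j, i)(b)(c, g, f), which has 3 cycles (counting 1-cycles).

3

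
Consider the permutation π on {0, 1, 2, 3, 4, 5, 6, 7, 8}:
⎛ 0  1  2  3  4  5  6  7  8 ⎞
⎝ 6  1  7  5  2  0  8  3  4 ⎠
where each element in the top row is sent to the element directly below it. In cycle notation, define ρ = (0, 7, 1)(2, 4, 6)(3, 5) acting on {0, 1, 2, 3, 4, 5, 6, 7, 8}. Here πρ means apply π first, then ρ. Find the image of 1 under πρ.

First apply π: π(1) = 1, then ρ(1) = 0. Thus (πρ)(1) = 0.

0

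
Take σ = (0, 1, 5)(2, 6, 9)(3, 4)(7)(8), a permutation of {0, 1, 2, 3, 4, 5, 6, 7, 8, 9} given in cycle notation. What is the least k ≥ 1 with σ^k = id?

6

The cycle type of σ is (3, 3, 2, 1, 1).
The order of σ is the least common multiple of its cycle lengths: lcm(3, 3, 2) = 6.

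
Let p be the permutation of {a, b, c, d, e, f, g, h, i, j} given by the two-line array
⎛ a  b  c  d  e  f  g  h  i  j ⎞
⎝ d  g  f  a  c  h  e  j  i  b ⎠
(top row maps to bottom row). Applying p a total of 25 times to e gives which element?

j

Tracing e → c → … returns to e after 7 steps, so e lies in a 7-cycle (b, g, e, c, f, h, j).
On a 7-cycle, p^7 is the identity, so p^25 = p^4 there (25 ≡ 4 mod 7).
Advancing 4 steps from e: e → c → f → h → j.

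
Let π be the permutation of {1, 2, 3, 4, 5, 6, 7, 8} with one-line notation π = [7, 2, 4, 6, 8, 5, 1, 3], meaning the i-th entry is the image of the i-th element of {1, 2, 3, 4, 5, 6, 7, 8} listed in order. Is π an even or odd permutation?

odd

In disjoint-cycle form the cycle lengths are 5, 2, 1.
A cycle of length ℓ contributes ℓ−1 transpositions, so π is a product of 4 + 1 = 5 transpositions — odd.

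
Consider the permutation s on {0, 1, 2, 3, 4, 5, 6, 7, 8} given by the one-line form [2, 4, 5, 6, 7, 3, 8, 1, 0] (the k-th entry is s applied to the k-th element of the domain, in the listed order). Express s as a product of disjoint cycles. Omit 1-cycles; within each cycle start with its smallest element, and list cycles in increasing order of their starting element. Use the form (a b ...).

Start at 0 and follow images: 0 → 2 → 5 → 3 → 6 → 8 → 0, giving the cycle (0 2 5 3 6 8).
Repeating from the next unused element and collecting all non-trivial cycles gives (0 2 5 3 6 8)(1 4 7).

(0 2 5 3 6 8)(1 4 7)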